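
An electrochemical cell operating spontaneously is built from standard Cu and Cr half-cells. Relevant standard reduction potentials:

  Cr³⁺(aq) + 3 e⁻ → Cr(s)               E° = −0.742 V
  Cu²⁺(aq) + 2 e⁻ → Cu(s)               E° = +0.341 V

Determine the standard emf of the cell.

+1.083 V

The Cu²⁺/Cu couple has the higher E°, so Cu ion is reduced (cathode) and Cr is oxidized (anode).
E°cell = E°(cathode) − E°(anode) = +0.341 − (−0.742) = +1.083 V.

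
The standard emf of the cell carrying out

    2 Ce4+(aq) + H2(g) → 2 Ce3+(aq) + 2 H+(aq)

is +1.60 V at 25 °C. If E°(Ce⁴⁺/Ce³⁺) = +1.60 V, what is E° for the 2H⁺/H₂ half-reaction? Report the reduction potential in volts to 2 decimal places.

In the reaction as written the Ce⁴⁺/Ce³⁺ couple is reduced (cathode) and 2H⁺/H₂ is oxidized (anode), so E°cell = E°(Ce⁴⁺/Ce³⁺) − E°(2H⁺/H₂).
E°(2H⁺/H₂) = E°(cathode) − E°cell = +1.60 − (+1.60) = +0.00 V.

+0.00 V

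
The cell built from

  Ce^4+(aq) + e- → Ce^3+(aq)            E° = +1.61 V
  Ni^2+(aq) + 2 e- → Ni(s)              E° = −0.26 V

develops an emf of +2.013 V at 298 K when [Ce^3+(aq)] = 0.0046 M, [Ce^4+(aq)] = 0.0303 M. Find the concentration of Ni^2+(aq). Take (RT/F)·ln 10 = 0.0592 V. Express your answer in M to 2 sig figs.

The Ce⁴⁺/Ce³⁺ couple has the larger reduction potential, so it is the cathode: E°cell = +1.61 − (−0.26) = +1.87 V and n = 2.
Since E = E° − (0.0592/n)·log Q, log Q = n(E° − E)/0.0592 = −4.831.
The balanced reaction is 2 Ce^4+(aq) + Ni(s) → 2 Ce^3+(aq) + Ni^2+(aq), so Q = ([Ce^3+(aq)]^2·[Ni^2+(aq)]) / [Ce^4+(aq)]^2.
Isolating [Ni^2+(aq)] in Q = 10^{−4.831} yields log [Ni^2+(aq)] = −3.194, i.e. 0.00064 M.

0.00064 M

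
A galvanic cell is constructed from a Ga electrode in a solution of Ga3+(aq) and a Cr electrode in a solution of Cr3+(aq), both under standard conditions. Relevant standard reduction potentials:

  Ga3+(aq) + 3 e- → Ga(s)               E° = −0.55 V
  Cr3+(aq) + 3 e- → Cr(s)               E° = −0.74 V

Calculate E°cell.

+0.19 V

The Ga³⁺/Ga couple has the higher E°, so Ga ion is reduced (cathode) and Cr is oxidized (anode).
E°cell = E°(cathode) − E°(anode) = −0.55 − (−0.74) = +0.19 V.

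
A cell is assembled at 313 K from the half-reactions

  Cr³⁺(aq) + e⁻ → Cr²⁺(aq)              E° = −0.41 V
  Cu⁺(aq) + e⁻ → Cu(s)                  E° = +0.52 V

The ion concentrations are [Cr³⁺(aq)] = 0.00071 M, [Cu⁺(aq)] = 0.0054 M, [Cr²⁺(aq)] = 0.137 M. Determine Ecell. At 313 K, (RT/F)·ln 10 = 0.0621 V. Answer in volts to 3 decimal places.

Since E°(Cu⁺/Cu) > E°(Cr³⁺/Cr²⁺), Cu⁺/Cu serves as the cathode.
E°cell = E°cat − E°an = +0.52 − (−0.41) = +0.93 V; n = 1.
The balanced reaction is Cu⁺(aq) + Cr²⁺(aq) → Cu(s) + Cr³⁺(aq), so Q = [Cr³⁺(aq)] / ([Cu⁺(aq)]·[Cr²⁺(aq)]) = 0.96 and log Q = −0.018.
By the Nernst equation, E = +0.93 − (0.0621/1)·(−0.018) = +0.931 V.

+0.931 V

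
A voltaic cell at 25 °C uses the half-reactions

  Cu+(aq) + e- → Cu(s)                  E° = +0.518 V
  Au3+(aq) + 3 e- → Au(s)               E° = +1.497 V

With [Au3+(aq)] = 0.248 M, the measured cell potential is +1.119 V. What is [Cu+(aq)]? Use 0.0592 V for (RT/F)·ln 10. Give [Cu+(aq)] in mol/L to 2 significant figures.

0.0027 M

Au³⁺/Au is the cathode (higher E°); E°cell = +1.497 − (+0.518) = +0.979 V with n = 3.
Since E = E° − (0.0592/n)·log Q, log Q = n(E° − E)/0.0592 = −7.095.
Balancing electrons gives Au3+(aq) + 3 Cu(s) → Au(s) + 3 Cu+(aq); thus Q = [Cu+(aq)]^3 / [Au3+(aq)].
Solving for the unknown gives log [Cu+(aq)] = −2.567, so [Cu+(aq)] ≈ 0.0027 M.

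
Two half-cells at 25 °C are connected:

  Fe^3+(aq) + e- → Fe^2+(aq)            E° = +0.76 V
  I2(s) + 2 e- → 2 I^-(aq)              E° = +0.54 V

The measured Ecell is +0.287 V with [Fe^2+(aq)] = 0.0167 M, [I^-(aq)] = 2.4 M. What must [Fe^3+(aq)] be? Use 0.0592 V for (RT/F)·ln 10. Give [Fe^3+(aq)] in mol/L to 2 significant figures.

With Fe³⁺/Fe²⁺ at the cathode and I₂/I⁻ at the anode, E°cell = +0.76 − (+0.54) = +0.22 V (n = 2).
Since E = E° − (0.0592/n)·log Q, log Q = n(E° − E)/0.0592 = −2.264.
The balanced reaction is 2 Fe^3+(aq) + 2 I^-(aq) → 2 Fe^2+(aq) + I2(s), so Q = [Fe^2+(aq)]^2 / ([Fe^3+(aq)]^2·[I^-(aq)]^2).
Substituting the known concentrations and solving, log [Fe^3+(aq)] = −1.025 and [Fe^3+(aq)] = 0.094 M.

0.094 M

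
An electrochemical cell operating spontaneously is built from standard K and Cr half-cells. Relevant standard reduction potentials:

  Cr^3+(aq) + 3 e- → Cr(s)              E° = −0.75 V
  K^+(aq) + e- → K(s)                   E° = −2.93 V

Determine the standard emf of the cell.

Of the two couples in this cell, the one with the more positive reduction potential is reduced at the cathode: here that is Cr³⁺/Cr (−0.75 V); K⁺/K (−2.93 V) is the anode.
E°cell = E°(cathode) − E°(anode) = −0.75 − (−2.93) = +2.18 V.

+2.18 V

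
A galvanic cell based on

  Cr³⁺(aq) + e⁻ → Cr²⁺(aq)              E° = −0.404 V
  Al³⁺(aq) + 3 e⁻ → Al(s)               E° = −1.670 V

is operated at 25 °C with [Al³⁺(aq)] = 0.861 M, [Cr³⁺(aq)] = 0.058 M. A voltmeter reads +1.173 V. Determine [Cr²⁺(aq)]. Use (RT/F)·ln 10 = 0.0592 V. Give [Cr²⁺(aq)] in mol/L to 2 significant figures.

2.3 M

With Cr³⁺/Cr²⁺ at the cathode and Al³⁺/Al at the anode, E°cell = −0.404 − (−1.670) = +1.266 V (n = 3).
From the Nernst equation, log Q = n(E° − E)/0.0592 = 3·(+1.266 − (+1.173))/0.0592 = 4.713.
The balanced reaction is 3 Cr³⁺(aq) + Al(s) → 3 Cr²⁺(aq) + Al³⁺(aq), so Q = ([Cr²⁺(aq)]^3·[Al³⁺(aq)]) / [Cr³⁺(aq)]^3.
Isolating [Cr²⁺(aq)] in Q = 10^{4.713} yields log [Cr²⁺(aq)] = 0.356, i.e. 2.3 M.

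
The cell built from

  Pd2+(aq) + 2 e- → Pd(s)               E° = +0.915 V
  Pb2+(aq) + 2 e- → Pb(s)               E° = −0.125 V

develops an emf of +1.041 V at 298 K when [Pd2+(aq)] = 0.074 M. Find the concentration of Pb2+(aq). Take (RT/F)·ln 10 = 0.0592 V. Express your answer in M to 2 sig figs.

Pd²⁺/Pd is the cathode (higher E°); E°cell = +0.915 − (−0.125) = +1.040 V with n = 2.
Rearranging E = E° − (0.0592/n)·log Q gives log Q = 2(+1.040 − (+1.041))/0.0592 = −0.034.
Balancing electrons gives Pd2+(aq) + Pb(s) → Pd(s) + Pb2+(aq); thus Q = [Pb2+(aq)] / [Pd2+(aq)].
Solving for the unknown gives log [Pb2+(aq)] = −1.165, so [Pb2+(aq)] ≈ 0.068 M.

0.068 M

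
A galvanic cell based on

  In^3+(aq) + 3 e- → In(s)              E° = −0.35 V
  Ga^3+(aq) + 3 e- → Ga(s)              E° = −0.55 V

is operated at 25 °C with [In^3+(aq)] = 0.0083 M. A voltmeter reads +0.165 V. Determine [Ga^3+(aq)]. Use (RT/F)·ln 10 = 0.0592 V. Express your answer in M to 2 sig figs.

With In³⁺/In at the cathode and Ga³⁺/Ga at the anode, E°cell = −0.35 − (−0.55) = +0.20 V (n = 3).
Rearranging E = E° − (0.0592/n)·log Q gives log Q = 3(+0.20 − (+0.165))/0.0592 = 1.774.
Balancing electrons gives In^3+(aq) + Ga(s) → In(s) + Ga^3+(aq); thus Q = [Ga^3+(aq)] / [In^3+(aq)].
Isolating [Ga^3+(aq)] in Q = 10^{1.774} yields log [Ga^3+(aq)] = −0.307, i.e. 0.49 M.

0.49 M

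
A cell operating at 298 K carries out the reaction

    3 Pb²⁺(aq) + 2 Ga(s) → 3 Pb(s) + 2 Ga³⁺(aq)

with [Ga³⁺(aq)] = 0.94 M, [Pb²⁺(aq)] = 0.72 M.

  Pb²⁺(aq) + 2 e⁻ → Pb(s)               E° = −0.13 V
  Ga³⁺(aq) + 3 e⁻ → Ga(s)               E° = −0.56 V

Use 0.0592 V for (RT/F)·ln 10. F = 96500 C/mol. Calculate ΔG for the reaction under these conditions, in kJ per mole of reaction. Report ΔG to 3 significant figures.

−247 kJ/mol

With Pb²⁺/Pb reduced at the cathode, E°cell = −0.13 − (−0.56) = +0.43 V and n = 6.
Here Q = [Ga³⁺(aq)]^2 / [Pb²⁺(aq)]^3 = 2.37 (log Q = 0.374), giving E = +0.43 − (0.0592/6)·(0.374) = +0.4263 V.
ΔG = −nFE = −(6)(96500)(+0.4263) J/mol = −247 kJ/mol.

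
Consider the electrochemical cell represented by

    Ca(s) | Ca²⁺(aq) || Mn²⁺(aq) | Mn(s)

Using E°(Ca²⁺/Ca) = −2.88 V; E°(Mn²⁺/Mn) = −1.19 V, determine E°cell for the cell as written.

+1.69 V

By convention the left-hand electrode in cell notation is the anode (oxidation) and the right-hand electrode is the cathode (reduction).
E°cell = E°(right) − E°(left) = −1.19 − (−2.88) = +1.69 V.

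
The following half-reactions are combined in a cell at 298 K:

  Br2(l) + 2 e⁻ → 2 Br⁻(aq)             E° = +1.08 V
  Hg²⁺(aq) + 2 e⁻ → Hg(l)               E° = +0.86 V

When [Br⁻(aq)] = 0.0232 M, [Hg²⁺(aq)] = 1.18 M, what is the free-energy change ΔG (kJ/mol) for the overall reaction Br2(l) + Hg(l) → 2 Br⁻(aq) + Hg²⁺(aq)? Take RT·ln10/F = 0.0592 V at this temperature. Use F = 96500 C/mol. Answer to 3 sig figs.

−60.7 kJ/mol

E°cell = +1.08 − (+0.86) = +0.22 V; the balanced reaction transfers n = 2 electrons.
Here Q = [Br⁻(aq)]^2·[Hg²⁺(aq)] = 0.000635 (log Q = −3.197), giving E = +0.22 − (0.0592/2)·(−3.197) = +0.3146 V.
Then ΔG = −nFE = −2 × 96500 × +0.3146 J/mol = −60.7 kJ/mol.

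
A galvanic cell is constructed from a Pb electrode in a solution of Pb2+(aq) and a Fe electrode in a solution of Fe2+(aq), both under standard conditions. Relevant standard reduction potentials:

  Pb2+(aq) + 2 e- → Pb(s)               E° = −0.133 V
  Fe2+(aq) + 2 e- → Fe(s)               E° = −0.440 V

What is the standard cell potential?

Of the two couples in this cell, the one with the more positive reduction potential is reduced at the cathode: here that is Pb²⁺/Pb (−0.133 V); Fe²⁺/Fe (−0.440 V) is the anode.
E°cell = E°(cathode) − E°(anode) = −0.133 − (−0.440) = +0.307 V.

+0.307 V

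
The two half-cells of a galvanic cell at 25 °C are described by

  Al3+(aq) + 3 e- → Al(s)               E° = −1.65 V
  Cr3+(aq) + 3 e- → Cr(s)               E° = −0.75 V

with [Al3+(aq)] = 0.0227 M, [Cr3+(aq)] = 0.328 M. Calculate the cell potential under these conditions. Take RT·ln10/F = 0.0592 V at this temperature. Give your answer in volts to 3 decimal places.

Since E°(Cr³⁺/Cr) > E°(Al³⁺/Al), Cr³⁺/Cr serves as the cathode.
E°cell = E°cat − E°an = −0.75 − (−1.65) = +0.90 V; n = 3.
For the overall reaction Cr3+(aq) + Al(s) → Cr(s) + Al3+(aq), Q = [Al3+(aq)] / [Cr3+(aq)] = 0.0692, giving log Q = −1.160.
By the Nernst equation, E = +0.90 − (0.0592/3)·(−1.160) = +0.923 V.

+0.923 V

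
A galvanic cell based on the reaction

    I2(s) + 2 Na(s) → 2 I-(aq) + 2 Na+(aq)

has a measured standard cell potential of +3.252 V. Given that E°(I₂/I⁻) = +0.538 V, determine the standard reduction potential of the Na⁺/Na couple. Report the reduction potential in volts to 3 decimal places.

In the reaction as written the I₂/I⁻ couple is reduced (cathode) and Na⁺/Na is oxidized (anode), so E°cell = E°(I₂/I⁻) − E°(Na⁺/Na).
E°(Na⁺/Na) = E°(cathode) − E°cell = +0.538 − (+3.252) = −2.714 V.

−2.714 V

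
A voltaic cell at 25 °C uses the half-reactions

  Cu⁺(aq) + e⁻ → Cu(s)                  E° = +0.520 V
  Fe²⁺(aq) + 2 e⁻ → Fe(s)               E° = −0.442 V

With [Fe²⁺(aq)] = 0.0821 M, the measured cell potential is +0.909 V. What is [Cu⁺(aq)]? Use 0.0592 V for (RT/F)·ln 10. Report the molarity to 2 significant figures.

0.036 M

Cu⁺/Cu is the cathode (higher E°); E°cell = +0.520 − (−0.442) = +0.962 V with n = 2.
Since E = E° − (0.0592/n)·log Q, log Q = n(E° − E)/0.0592 = 1.791.
The balanced reaction is 2 Cu⁺(aq) + Fe(s) → 2 Cu(s) + Fe²⁺(aq), so Q = [Fe²⁺(aq)] / [Cu⁺(aq)]^2.
Isolating [Cu⁺(aq)] in Q = 10^{1.791} yields log [Cu⁺(aq)] = −1.438, i.e. 0.036 M.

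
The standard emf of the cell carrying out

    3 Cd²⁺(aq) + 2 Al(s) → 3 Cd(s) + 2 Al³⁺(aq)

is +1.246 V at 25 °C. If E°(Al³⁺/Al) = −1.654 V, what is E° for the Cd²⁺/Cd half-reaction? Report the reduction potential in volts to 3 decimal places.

−0.408 V

In the reaction as written the Cd²⁺/Cd couple is reduced (cathode) and Al³⁺/Al is oxidized (anode), so E°cell = E°(Cd²⁺/Cd) − E°(Al³⁺/Al).
E°(Cd²⁺/Cd) = E°cell + E°(anode) = +1.246 + (−1.654) = −0.408 V.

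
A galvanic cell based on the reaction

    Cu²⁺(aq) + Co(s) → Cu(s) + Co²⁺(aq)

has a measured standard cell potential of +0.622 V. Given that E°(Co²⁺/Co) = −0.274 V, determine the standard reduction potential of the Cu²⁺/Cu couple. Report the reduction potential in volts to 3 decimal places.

In the reaction as written the Cu²⁺/Cu couple is reduced (cathode) and Co²⁺/Co is oxidized (anode), so E°cell = E°(Cu²⁺/Cu) − E°(Co²⁺/Co).
E°(Cu²⁺/Cu) = E°cell + E°(anode) = +0.622 + (−0.274) = +0.348 V.

+0.348 V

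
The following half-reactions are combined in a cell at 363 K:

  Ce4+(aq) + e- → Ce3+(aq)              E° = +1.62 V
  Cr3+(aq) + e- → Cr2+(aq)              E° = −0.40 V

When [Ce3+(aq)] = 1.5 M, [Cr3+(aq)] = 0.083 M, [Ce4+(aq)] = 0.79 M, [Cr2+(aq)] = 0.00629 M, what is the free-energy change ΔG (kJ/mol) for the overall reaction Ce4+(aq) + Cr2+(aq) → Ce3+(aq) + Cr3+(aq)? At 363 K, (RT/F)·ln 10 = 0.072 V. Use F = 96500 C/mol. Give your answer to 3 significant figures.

E°cell = +1.62 − (−0.40) = +2.02 V; the balanced reaction transfers n = 1 electron.
Q = ([Ce3+(aq)]·[Cr3+(aq)]) / ([Ce4+(aq)]·[Cr2+(aq)]) = 25.1, so log Q = 1.399 and E = +2.02 − (0.072/1)(1.399) = +1.9193 V.
Then ΔG = −nFE = −1 × 96500 × +1.9193 J/mol = −185 kJ/mol.

−185 kJ/mol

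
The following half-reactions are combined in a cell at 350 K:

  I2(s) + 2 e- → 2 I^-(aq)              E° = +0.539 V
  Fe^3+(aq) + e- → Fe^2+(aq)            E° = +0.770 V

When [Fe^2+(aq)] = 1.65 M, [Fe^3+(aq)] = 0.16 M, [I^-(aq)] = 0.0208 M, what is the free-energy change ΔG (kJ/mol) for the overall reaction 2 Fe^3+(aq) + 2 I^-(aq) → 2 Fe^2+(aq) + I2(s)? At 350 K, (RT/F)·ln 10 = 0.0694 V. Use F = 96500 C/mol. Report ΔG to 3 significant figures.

E°cell = +0.770 − (+0.539) = +0.231 V; the balanced reaction transfers n = 2 electrons.
Here Q = [Fe^2+(aq)]^2 / ([Fe^3+(aq)]^2·[I^-(aq)]^2) = 2.46×10^5 (log Q = 5.391), giving E = +0.231 − (0.0694/2)·(5.391) = +0.0439 V.
Then ΔG = −nFE = −2 × 96500 × +0.0439 J/mol = −8.47 kJ/mol.

−8.47 kJ/mol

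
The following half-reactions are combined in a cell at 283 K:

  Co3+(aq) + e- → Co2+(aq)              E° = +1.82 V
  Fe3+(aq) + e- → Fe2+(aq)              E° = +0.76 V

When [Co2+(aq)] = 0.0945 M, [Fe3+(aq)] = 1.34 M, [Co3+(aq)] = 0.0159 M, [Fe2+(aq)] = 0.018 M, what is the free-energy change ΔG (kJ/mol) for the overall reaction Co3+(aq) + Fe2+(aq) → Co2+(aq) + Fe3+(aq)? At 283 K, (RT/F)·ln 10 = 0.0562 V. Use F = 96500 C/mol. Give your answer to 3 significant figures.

E°cell = +1.82 − (+0.76) = +1.06 V; the balanced reaction transfers n = 1 electron.
Here Q = ([Co2+(aq)]·[Fe3+(aq)]) / ([Co3+(aq)]·[Fe2+(aq)]) = 442 (log Q = 2.646), giving E = +1.06 − (0.0562/1)·(2.646) = +0.9113 V.
ΔG = −nFE = −(1)(96500)(+0.9113) J/mol = −87.9 kJ/mol.

−87.9 kJ/mol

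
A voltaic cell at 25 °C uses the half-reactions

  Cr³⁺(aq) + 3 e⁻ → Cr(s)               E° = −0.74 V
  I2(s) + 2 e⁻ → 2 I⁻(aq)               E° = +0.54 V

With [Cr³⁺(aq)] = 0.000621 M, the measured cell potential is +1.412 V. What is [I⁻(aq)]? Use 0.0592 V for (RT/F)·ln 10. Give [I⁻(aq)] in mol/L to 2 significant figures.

With I₂/I⁻ at the cathode and Cr³⁺/Cr at the anode, E°cell = +0.54 − (−0.74) = +1.28 V (n = 6).
Rearranging E = E° − (0.0592/n)·log Q gives log Q = 6(+1.28 − (+1.412))/0.0592 = −13.378.
For 3 I2(s) + 2 Cr(s) → 6 I⁻(aq) + 2 Cr³⁺(aq), the reaction quotient is Q = [I⁻(aq)]^6·[Cr³⁺(aq)]^2.
Substituting the known concentrations and solving, log [I⁻(aq)] = −1.161 and [I⁻(aq)] = 0.069 M.

0.069 M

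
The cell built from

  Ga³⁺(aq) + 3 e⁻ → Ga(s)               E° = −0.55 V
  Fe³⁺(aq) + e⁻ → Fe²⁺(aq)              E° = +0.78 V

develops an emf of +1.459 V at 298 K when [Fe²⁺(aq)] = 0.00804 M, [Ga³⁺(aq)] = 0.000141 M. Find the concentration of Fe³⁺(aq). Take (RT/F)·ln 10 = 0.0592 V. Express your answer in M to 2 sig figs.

The Fe³⁺/Fe²⁺ couple has the larger reduction potential, so it is the cathode: E°cell = +0.78 − (−0.55) = +1.33 V and n = 3.
Since E = E° − (0.0592/n)·log Q, log Q = n(E° − E)/0.0592 = −6.537.
Balancing electrons gives 3 Fe³⁺(aq) + Ga(s) → 3 Fe²⁺(aq) + Ga³⁺(aq); thus Q = ([Fe²⁺(aq)]^3·[Ga³⁺(aq)]) / [Fe³⁺(aq)]^3.
Solving for the unknown gives log [Fe³⁺(aq)] = −1.199, so [Fe³⁺(aq)] ≈ 0.063 M.

0.063 M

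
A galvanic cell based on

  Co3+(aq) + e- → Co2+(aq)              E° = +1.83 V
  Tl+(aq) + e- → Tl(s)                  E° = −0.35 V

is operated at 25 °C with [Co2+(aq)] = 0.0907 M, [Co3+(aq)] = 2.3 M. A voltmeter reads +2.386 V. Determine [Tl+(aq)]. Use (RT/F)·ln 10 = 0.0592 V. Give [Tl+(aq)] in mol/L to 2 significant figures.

0.0084 M

The Co³⁺/Co²⁺ couple has the larger reduction potential, so it is the cathode: E°cell = +1.83 − (−0.35) = +2.18 V and n = 1.
From the Nernst equation, log Q = n(E° − E)/0.0592 = 1·(+2.18 − (+2.386))/0.0592 = −3.480.
Balancing electrons gives Co3+(aq) + Tl(s) → Co2+(aq) + Tl+(aq); thus Q = ([Co2+(aq)]·[Tl+(aq)]) / [Co3+(aq)].
Substituting the known concentrations and solving, log [Tl+(aq)] = −2.076 and [Tl+(aq)] = 0.0084 M.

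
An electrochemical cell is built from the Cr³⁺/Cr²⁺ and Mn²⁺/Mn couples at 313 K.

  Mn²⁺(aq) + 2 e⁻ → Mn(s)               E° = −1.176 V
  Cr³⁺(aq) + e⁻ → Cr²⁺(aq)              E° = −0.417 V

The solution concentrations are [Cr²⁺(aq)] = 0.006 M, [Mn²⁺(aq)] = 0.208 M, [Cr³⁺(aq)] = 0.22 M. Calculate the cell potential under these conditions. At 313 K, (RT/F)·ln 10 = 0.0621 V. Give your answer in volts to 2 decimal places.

+0.88 V

The Cr³⁺/Cr²⁺ couple has the more positive E°, so it is the cathode; Mn²⁺/Mn is the anode.
E°cell = E°cat − E°an = −0.417 − (−1.176) = +0.759 V; n = 2.
The balanced reaction is 2 Cr³⁺(aq) + Mn(s) → 2 Cr²⁺(aq) + Mn²⁺(aq), so Q = ([Cr²⁺(aq)]^2·[Mn²⁺(aq)]) / [Cr³⁺(aq)]^2 = 0.000155 and log Q = −3.810.
Applying E = E° − (RT ln10/nF)·log Q gives +0.759 − (0.0621/2)(−3.810) = +0.88 V.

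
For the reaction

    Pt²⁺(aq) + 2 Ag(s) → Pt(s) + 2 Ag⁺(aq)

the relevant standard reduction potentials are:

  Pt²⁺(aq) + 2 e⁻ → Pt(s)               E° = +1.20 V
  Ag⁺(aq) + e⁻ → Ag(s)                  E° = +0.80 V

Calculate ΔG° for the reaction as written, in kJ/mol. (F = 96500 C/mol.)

−77.2 kJ/mol

In the reaction as written Pt²⁺(aq) is reduced, so the Pt²⁺/Pt couple is the cathode and Ag⁺/Ag is the anode.
E°cell = +1.20 − (+0.80) = +0.40 V; balancing electrons gives n = 2.
ΔG° = −nFE°cell = −(2)(96500)(+0.40) J/mol = −77.2 kJ/mol.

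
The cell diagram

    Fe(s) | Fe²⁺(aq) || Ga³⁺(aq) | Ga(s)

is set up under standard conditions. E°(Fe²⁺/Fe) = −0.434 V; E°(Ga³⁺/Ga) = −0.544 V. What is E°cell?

−0.110 V

By convention the left-hand electrode in cell notation is the anode (oxidation) and the right-hand electrode is the cathode (reduction).
E°cell = E°(right) − E°(left) = −0.544 − (−0.434) = −0.110 V.
The negative sign shows that, as written, the cell would require an external voltage to drive the reaction.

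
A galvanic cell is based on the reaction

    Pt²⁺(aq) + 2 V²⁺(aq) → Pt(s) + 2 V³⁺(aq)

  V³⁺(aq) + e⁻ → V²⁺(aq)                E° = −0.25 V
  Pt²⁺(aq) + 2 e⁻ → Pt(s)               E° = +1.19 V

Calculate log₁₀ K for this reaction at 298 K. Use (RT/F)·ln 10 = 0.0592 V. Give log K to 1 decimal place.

The Pt²⁺/Pt couple is reduced (cathode); E°cell = +1.19 − (−0.25) = +1.44 V with n = 2.
At equilibrium E = 0, so log K = nE°cell / 0.0592 = (2)(+1.44) / 0.0592 = 48.6.

log K = 48.6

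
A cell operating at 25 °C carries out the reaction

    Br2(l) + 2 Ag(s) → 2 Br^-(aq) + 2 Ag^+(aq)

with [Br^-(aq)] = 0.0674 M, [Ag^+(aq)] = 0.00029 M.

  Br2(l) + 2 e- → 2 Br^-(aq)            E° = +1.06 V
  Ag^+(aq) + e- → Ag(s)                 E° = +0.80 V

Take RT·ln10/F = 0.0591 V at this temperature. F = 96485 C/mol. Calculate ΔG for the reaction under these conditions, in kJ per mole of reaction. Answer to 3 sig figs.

E°cell = +1.06 − (+0.80) = +0.26 V; the balanced reaction transfers n = 2 electrons.
Q = [Br^-(aq)]^2·[Ag^+(aq)]^2 = 3.82×10^−10, so log Q = −9.418 and E = +0.26 − (0.0591/2)(−9.418) = +0.5383 V.
Then ΔG = −nFE = −2 × 96485 × +0.5383 J/mol = −104 kJ/mol.

−104 kJ/mol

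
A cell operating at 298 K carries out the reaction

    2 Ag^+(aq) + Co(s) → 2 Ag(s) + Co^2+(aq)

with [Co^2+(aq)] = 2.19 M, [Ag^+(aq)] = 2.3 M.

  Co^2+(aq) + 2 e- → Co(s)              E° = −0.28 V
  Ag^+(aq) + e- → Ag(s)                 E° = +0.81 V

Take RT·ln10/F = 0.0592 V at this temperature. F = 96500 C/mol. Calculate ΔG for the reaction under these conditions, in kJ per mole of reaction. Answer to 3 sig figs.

−213 kJ/mol

The standard cell potential is +0.81 − (−0.28) = +1.09 V, with n = 2 electrons in the balanced equation.
Q = [Co^2+(aq)] / [Ag^+(aq)]^2 = 0.414, so log Q = −0.383 and E = +1.09 − (0.0592/2)(−0.383) = +1.1013 V.
Finally ΔG = −nFE = −(2)(96500 C/mol)(+1.1013 V) = −213 kJ/mol.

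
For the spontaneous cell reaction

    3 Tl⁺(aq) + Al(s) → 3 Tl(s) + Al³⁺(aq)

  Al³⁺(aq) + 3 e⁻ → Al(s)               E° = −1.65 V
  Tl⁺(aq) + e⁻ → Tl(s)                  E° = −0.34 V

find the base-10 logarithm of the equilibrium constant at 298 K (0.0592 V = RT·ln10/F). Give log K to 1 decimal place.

The Tl⁺/Tl couple is reduced (cathode); E°cell = −0.34 − (−1.65) = +1.31 V with n = 3.
At equilibrium E = 0, so log K = nE°cell / 0.0592 = (3)(+1.31) / 0.0592 = 66.4.

log K = 66.4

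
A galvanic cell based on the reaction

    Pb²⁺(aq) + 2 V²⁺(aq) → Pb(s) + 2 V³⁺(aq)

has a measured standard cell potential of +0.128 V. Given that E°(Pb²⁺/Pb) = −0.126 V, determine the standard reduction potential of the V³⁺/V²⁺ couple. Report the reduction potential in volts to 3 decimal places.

−0.254 V

In the reaction as written the Pb²⁺/Pb couple is reduced (cathode) and V³⁺/V²⁺ is oxidized (anode), so E°cell = E°(Pb²⁺/Pb) − E°(V³⁺/V²⁺).
E°(V³⁺/V²⁺) = E°(cathode) − E°cell = −0.126 − (+0.128) = −0.254 V.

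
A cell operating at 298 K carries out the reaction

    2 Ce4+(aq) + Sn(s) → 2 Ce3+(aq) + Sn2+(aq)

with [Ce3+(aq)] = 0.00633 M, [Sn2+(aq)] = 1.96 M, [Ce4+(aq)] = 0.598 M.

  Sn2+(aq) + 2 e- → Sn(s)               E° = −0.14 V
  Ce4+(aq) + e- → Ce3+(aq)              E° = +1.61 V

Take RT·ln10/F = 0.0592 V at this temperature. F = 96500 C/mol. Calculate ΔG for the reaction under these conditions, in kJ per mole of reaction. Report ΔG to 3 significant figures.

−359 kJ/mol

With Ce⁴⁺/Ce³⁺ reduced at the cathode, E°cell = +1.61 − (−0.14) = +1.75 V and n = 2.
The reaction quotient is ([Ce3+(aq)]^2·[Sn2+(aq)]) / [Ce4+(aq)]^2 = 0.00022; by Nernst, E = +1.75 − (0.0592/2)(−3.658) = +1.8583 V.
Then ΔG = −nFE = −2 × 96500 × +1.8583 J/mol = −359 kJ/mol.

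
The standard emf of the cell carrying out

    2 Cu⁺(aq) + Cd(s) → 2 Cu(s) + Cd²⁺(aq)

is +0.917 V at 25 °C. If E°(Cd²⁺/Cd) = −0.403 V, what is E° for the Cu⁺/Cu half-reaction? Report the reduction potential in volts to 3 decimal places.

+0.514 V

In the reaction as written the Cu⁺/Cu couple is reduced (cathode) and Cd²⁺/Cd is oxidized (anode), so E°cell = E°(Cu⁺/Cu) − E°(Cd²⁺/Cd).
E°(Cu⁺/Cu) = E°cell + E°(anode) = +0.917 + (−0.403) = +0.514 V.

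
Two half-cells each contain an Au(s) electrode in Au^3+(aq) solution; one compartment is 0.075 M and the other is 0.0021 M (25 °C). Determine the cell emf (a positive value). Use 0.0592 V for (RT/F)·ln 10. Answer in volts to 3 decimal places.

0.031 V

For a concentration cell E°cell = 0, since both electrodes use the same couple.
The compartment with the higher Au^3+(aq) concentration (0.075 M) acts as the cathode; ions are reduced there and produced at the dilute (0.0021 M) anode.
With n = 3, Ecell = −(0.0592/3)·log([dilute]/[conc]) = −(0.0592/3)·log(0.0021/0.075) = +0.031 V.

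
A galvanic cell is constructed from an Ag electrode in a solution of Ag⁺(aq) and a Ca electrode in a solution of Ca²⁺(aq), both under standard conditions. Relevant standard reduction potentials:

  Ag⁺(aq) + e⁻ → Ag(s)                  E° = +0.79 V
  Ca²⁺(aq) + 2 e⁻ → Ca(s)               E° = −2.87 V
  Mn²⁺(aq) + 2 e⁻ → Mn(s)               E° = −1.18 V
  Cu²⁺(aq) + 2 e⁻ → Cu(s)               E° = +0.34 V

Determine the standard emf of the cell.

+3.66 V

The Ag⁺/Ag couple has the higher E°, so Ag ion is reduced (cathode) and Ca is oxidized (anode).
E°cell = E°(cathode) − E°(anode) = +0.79 − (−2.87) = +3.66 V.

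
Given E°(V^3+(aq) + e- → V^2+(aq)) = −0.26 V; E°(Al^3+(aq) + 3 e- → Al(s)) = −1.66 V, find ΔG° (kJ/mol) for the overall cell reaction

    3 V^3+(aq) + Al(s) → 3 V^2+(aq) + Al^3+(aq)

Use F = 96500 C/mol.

−405 kJ/mol

In the reaction as written V^3+(aq) is reduced, so the V³⁺/V²⁺ couple is the cathode and Al³⁺/Al is the anode.
E°cell = −0.26 − (−1.66) = +1.40 V; balancing electrons gives n = 3.
ΔG° = −nFE°cell = −(3)(96500)(+1.40) J/mol = −405 kJ/mol.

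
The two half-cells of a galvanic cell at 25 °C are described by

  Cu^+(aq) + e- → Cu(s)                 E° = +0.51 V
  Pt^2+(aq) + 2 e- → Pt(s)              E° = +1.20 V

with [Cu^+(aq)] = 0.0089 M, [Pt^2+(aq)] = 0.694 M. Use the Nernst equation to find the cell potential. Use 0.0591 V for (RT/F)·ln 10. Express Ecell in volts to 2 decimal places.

Pt²⁺/Pt is reduced (cathode, E° = +1.20 V) and Cu⁺/Cu is oxidized (anode).
The standard potential is +1.20 − (+0.51) = +0.69 V and the balanced reaction transfers n = 2 electrons.
Balancing gives Pt^2+(aq) + 2 Cu(s) → Pt(s) + 2 Cu^+(aq); hence Q = [Cu^+(aq)]^2 / [Pt^2+(aq)] = 0.000114 (log Q = −3.943).
By the Nernst equation, E = +0.69 − (0.0591/2)·(−3.943) = +0.81 V.

+0.81 V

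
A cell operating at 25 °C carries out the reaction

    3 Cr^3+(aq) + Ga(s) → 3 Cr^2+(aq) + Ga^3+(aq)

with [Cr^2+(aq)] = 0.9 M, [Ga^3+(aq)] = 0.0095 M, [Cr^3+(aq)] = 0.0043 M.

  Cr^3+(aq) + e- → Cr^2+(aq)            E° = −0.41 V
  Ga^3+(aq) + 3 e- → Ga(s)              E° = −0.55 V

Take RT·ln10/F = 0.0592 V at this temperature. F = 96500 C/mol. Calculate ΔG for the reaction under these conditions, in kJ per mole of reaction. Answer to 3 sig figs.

E°cell = −0.41 − (−0.55) = +0.14 V; the balanced reaction transfers n = 3 electrons.
Here Q = ([Cr^2+(aq)]^3·[Ga^3+(aq)]) / [Cr^3+(aq)]^3 = 8.71×10^4 (log Q = 4.940), giving E = +0.14 − (0.0592/3)·(4.940) = +0.0425 V.
Then ΔG = −nFE = −3 × 96500 × +0.0425 J/mol = −12.3 kJ/mol.

−12.3 kJ/mol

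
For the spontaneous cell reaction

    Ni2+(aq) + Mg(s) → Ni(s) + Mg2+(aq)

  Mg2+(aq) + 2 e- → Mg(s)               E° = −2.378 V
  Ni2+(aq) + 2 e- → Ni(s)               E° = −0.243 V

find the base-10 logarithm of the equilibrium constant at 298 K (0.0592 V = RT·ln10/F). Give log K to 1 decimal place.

log K = 72.1

The Ni²⁺/Ni couple is reduced (cathode); E°cell = −0.243 − (−2.378) = +2.135 V with n = 2.
At equilibrium E = 0, so log K = nE°cell / 0.0592 = (2)(+2.135) / 0.0592 = 72.1.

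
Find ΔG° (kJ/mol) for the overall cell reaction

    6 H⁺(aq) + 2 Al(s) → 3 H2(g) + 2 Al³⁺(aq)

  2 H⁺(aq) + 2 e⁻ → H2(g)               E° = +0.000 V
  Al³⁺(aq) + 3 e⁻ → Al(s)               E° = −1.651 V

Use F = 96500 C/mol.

−956 kJ/mol

In the reaction as written H⁺(aq) is reduced, so the 2H⁺/H₂ couple is the cathode and Al³⁺/Al is the anode.
E°cell = +0.000 − (−1.651) = +1.651 V; balancing electrons gives n = 6.
ΔG° = −nFE°cell = −(6)(96500)(+1.651) J/mol = −956 kJ/mol.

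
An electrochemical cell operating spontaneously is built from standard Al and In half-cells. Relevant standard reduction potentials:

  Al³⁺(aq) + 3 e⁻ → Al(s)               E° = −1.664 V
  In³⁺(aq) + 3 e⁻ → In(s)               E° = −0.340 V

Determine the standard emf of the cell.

+1.324 V

The In³⁺/In couple has the higher E°, so In ion is reduced (cathode) and Al is oxidized (anode).
E°cell = E°(cathode) − E°(anode) = −0.340 − (−1.664) = +1.324 V.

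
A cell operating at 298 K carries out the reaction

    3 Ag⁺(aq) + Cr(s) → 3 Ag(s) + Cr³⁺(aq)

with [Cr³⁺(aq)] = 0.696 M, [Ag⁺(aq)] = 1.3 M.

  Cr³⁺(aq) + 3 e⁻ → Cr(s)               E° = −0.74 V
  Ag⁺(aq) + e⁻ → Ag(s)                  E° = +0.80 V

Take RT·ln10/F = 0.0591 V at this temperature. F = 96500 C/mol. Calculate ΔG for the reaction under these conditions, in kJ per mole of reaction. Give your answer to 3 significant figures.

E°cell = +0.80 − (−0.74) = +1.54 V; the balanced reaction transfers n = 3 electrons.
The reaction quotient is [Cr³⁺(aq)] / [Ag⁺(aq)]^3 = 0.317; by Nernst, E = +1.54 − (0.0591/3)(−0.499) = +1.5498 V.
Then ΔG = −nFE = −3 × 96500 × +1.5498 J/mol = −449 kJ/mol.

−449 kJ/mol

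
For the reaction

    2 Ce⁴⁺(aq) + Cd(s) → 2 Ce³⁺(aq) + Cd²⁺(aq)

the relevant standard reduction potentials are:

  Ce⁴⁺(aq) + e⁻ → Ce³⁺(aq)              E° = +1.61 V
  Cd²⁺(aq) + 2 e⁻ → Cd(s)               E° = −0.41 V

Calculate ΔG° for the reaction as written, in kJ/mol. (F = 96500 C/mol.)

−390 kJ/mol

In the reaction as written Ce⁴⁺(aq) is reduced, so the Ce⁴⁺/Ce³⁺ couple is the cathode and Cd²⁺/Cd is the anode.
E°cell = +1.61 − (−0.41) = +2.02 V; balancing electrons gives n = 2.
ΔG° = −nFE°cell = −(2)(96500)(+2.02) J/mol = −390 kJ/mol.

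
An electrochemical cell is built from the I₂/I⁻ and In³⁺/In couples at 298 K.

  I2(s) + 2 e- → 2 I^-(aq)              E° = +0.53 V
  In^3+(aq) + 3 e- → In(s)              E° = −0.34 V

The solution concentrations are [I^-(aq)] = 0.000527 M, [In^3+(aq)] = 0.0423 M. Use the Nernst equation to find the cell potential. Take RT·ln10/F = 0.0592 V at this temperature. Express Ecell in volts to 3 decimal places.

+1.091 V

I₂/I⁻ is reduced (cathode, E° = +0.53 V) and In³⁺/In is oxidized (anode).
E°cell = E°cat − E°an = +0.53 − (−0.34) = +0.87 V; n = 6.
The balanced reaction is 3 I2(s) + 2 In(s) → 6 I^-(aq) + 2 In^3+(aq), so Q = [I^-(aq)]^6·[In^3+(aq)]^2 = 3.83×10^−23 and log Q = −22.416.
E = E° − (0.0592/n)·log Q = +0.87 − (0.0592/6)(−22.416) = +1.091 V.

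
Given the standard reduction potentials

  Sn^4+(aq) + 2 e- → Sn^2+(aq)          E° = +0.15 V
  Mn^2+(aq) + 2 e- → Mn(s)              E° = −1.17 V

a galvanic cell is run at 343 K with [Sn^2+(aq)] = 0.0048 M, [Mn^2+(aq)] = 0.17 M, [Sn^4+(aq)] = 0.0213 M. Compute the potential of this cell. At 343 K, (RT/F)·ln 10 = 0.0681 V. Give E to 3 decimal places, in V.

+1.368 V

The Sn⁴⁺/Sn²⁺ couple has the more positive E°, so it is the cathode; Mn²⁺/Mn is the anode.
E°cell = E°cat − E°an = +0.15 − (−1.17) = +1.32 V; n = 2.
Balancing gives Sn^4+(aq) + Mn(s) → Sn^2+(aq) + Mn^2+(aq); hence Q = ([Sn^2+(aq)]·[Mn^2+(aq)]) / [Sn^4+(aq)] = 0.0383 (log Q = −1.417).
E = E° − (0.0681/n)·log Q = +1.32 − (0.0681/2)(−1.417) = +1.368 V.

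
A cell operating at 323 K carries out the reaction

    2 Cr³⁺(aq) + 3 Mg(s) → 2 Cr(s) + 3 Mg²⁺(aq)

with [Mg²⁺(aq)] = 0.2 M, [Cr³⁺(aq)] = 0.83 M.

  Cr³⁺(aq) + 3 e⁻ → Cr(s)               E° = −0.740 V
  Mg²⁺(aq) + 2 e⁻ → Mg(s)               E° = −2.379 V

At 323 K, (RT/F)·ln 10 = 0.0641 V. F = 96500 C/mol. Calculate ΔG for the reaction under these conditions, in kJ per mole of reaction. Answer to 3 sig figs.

−961 kJ/mol

The standard cell potential is −0.740 − (−2.379) = +1.639 V, with n = 6 electrons in the balanced equation.
Here Q = [Mg²⁺(aq)]^3 / [Cr³⁺(aq)]^2 = 0.0116 (log Q = −1.935), giving E = +1.639 − (0.0641/6)·(−1.935) = +1.6597 V.
ΔG = −nFE = −(6)(96500)(+1.6597) J/mol = −961 kJ/mol.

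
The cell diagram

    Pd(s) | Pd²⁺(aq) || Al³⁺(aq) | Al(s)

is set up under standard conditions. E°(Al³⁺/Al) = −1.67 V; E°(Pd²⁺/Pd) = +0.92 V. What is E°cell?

−2.59 V

By convention the left-hand electrode in cell notation is the anode (oxidation) and the right-hand electrode is the cathode (reduction).
E°cell = E°(right) − E°(left) = −1.67 − (+0.92) = −2.59 V.
The negative sign shows that, as written, the cell would require an external voltage to drive the reaction.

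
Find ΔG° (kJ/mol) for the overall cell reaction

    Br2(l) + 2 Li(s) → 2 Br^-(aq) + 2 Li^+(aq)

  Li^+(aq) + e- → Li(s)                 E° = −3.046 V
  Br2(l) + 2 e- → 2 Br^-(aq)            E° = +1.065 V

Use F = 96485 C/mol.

In the reaction as written Br2(l) is reduced, so the Br₂/Br⁻ couple is the cathode and Li⁺/Li is the anode.
E°cell = +1.065 − (−3.046) = +4.111 V; balancing electrons gives n = 2.
ΔG° = −nFE°cell = −(2)(96485)(+4.111) J/mol = −793 kJ/mol.

−793 kJ/mol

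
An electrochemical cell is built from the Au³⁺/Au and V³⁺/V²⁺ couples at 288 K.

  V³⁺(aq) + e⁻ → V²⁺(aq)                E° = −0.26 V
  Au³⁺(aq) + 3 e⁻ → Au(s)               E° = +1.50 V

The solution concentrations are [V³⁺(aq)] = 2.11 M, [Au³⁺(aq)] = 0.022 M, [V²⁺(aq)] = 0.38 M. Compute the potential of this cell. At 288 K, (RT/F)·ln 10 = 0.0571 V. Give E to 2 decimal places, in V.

+1.69 V

Since E°(Au³⁺/Au) > E°(V³⁺/V²⁺), Au³⁺/Au serves as the cathode.
E°cell = E°cat − E°an = +1.50 − (−0.26) = +1.76 V; n = 3.
For the overall reaction Au³⁺(aq) + 3 V²⁺(aq) → Au(s) + 3 V³⁺(aq), Q = [V³⁺(aq)]^3 / ([Au³⁺(aq)]·[V²⁺(aq)]^3) = 7.78×10^3, giving log Q = 3.891.
Applying E = E° − (RT ln10/nF)·log Q gives +1.76 − (0.0571/3)(3.891) = +1.69 V.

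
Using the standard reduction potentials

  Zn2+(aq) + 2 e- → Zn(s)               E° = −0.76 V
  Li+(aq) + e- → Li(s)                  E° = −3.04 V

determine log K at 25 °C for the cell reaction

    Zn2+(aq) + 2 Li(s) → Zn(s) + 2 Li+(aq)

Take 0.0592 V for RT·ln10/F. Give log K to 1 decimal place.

log K = 77.0

The Zn²⁺/Zn couple is reduced (cathode); E°cell = −0.76 − (−3.04) = +2.28 V with n = 2.
At equilibrium E = 0, so log K = nE°cell / 0.0592 = (2)(+2.28) / 0.0592 = 77.0.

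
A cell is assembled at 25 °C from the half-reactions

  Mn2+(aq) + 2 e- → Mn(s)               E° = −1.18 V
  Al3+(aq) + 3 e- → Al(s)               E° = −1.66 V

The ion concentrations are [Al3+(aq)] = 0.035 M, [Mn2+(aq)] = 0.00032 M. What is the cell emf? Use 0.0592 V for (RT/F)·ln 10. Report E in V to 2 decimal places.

+0.41 V

The Mn²⁺/Mn couple has the more positive E°, so it is the cathode; Al³⁺/Al is the anode.
E°cell = E°cat − E°an = −1.18 − (−1.66) = +0.48 V; n = 6.
For the overall reaction 3 Mn2+(aq) + 2 Al(s) → 3 Mn(s) + 2 Al3+(aq), Q = [Al3+(aq)]^2 / [Mn2+(aq)]^3 = 3.74×10^7, giving log Q = 7.573.
E = E° − (0.0592/n)·log Q = +0.48 − (0.0592/6)(7.573) = +0.41 V.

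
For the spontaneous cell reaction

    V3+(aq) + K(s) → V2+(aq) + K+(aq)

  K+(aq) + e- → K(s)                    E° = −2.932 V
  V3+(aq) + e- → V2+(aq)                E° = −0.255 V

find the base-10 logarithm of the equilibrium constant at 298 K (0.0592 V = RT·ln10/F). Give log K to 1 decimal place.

log K = 45.2

The V³⁺/V²⁺ couple is reduced (cathode); E°cell = −0.255 − (−2.932) = +2.677 V with n = 1.
At equilibrium E = 0, so log K = nE°cell / 0.0592 = (1)(+2.677) / 0.0592 = 45.2.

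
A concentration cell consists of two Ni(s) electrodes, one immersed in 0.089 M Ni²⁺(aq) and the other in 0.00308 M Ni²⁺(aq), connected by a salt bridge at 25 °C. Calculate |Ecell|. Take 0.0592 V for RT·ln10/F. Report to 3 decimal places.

0.043 V

For a concentration cell E°cell = 0, since both electrodes use the same couple.
The compartment with the higher Ni²⁺(aq) concentration (0.089 M) acts as the cathode; ions are reduced there and produced at the dilute (0.00308 M) anode.
With n = 2, Ecell = −(0.0592/2)·log([dilute]/[conc]) = −(0.0592/2)·log(0.00308/0.089) = +0.043 V.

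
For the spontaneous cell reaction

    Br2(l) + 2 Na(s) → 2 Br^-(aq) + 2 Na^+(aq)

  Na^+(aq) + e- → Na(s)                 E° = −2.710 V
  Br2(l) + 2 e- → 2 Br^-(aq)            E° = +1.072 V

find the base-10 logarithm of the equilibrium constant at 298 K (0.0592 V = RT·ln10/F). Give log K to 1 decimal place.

log K = 127.8

The Br₂/Br⁻ couple is reduced (cathode); E°cell = +1.072 − (−2.710) = +3.782 V with n = 2.
At equilibrium E = 0, so log K = nE°cell / 0.0592 = (2)(+3.782) / 0.0592 = 127.8.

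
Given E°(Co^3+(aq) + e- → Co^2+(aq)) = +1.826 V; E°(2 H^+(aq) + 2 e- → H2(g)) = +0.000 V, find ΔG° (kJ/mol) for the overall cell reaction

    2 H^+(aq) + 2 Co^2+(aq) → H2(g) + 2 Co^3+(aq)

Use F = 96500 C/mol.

In the reaction as written H^+(aq) is reduced, so the 2H⁺/H₂ couple is the cathode and Co³⁺/Co²⁺ is the anode.
E°cell = +0.000 − (+1.826) = −1.826 V; balancing electrons gives n = 2.
ΔG° = −nFE°cell = −(2)(96500)(−1.826) J/mol = +352 kJ/mol.

+352 kJ/mol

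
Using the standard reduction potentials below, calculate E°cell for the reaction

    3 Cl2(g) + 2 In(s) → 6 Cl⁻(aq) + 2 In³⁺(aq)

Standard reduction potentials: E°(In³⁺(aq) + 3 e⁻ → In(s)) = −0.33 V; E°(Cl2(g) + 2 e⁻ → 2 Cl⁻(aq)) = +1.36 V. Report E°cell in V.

Cl2(g) gains electrons, so the Cl₂/Cl⁻ couple is the cathode; the In³⁺/In couple is the anode.
E°cell = E°(cathode) − E°(anode) = +1.36 − (−0.33) = +1.69 V.

+1.69 V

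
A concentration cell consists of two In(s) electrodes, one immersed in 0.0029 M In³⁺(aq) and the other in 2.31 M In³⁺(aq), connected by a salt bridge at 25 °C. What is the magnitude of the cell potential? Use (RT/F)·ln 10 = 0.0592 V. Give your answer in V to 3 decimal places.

For a concentration cell E°cell = 0, since both electrodes use the same couple.
The compartment with the higher In³⁺(aq) concentration (2.31 M) acts as the cathode; ions are reduced there and produced at the dilute (0.0029 M) anode.
With n = 3, Ecell = −(0.0592/3)·log([dilute]/[conc]) = −(0.0592/3)·log(0.0029/2.31) = +0.057 V.

0.057 V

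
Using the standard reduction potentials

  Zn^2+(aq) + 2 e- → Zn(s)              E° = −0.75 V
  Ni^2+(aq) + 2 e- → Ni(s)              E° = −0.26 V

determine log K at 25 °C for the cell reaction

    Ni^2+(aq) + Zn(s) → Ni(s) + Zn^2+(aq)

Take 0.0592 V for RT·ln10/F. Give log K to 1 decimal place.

log K = 16.6

The Ni²⁺/Ni couple is reduced (cathode); E°cell = −0.26 − (−0.75) = +0.49 V with n = 2.
At equilibrium E = 0, so log K = nE°cell / 0.0592 = (2)(+0.49) / 0.0592 = 16.6.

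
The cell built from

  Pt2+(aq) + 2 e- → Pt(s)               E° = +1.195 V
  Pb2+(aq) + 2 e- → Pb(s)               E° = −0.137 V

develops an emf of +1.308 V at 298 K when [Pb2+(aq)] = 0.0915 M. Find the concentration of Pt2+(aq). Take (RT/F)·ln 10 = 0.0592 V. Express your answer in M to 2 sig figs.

Pt²⁺/Pt is the cathode (higher E°); E°cell = +1.195 − (−0.137) = +1.332 V with n = 2.
Rearranging E = E° − (0.0592/n)·log Q gives log Q = 2(+1.332 − (+1.308))/0.0592 = 0.811.
The balanced reaction is Pt2+(aq) + Pb(s) → Pt(s) + Pb2+(aq), so Q = [Pb2+(aq)] / [Pt2+(aq)].
Solving for the unknown gives log [Pt2+(aq)] = −1.850, so [Pt2+(aq)] ≈ 0.014 M.

0.014 M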